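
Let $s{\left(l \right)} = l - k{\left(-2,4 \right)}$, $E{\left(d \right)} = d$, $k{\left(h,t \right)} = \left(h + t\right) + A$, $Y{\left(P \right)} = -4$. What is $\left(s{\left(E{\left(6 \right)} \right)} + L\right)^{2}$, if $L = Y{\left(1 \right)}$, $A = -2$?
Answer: $4$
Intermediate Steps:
$k{\left(h,t \right)} = -2 + h + t$ ($k{\left(h,t \right)} = \left(h + t\right) - 2 = -2 + h + t$)
$L = -4$
$s{\left(l \right)} = l$ ($s{\left(l \right)} = l - \left(-2 - 2 + 4\right) = l - 0 = l + 0 = l$)
$\left(s{\left(E{\left(6 \right)} \right)} + L\right)^{2} = \left(6 - 4\right)^{2} = 2^{2} = 4$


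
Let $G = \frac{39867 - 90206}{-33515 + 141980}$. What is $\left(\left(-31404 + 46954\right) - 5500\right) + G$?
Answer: $\frac{1090022911}{108465} \approx 10050.0$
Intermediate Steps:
$G = - \frac{50339}{108465} \approx -0.4641$
$\left(\left(-31404 + 46954\right) - 5500\right) + G = \left(\left(-31404 + 46954\right) - 5500\right) - \frac{50339}{108465} = \left(15550 - 5500\right) - \frac{50339}{108465} = 10050 - \frac{50339}{108465} = \frac{1090022911}{108465}$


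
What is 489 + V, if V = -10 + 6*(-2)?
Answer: 467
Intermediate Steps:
V = -22 (V = -10 - 12 = -22)
489 + V = 489 - 22 = 467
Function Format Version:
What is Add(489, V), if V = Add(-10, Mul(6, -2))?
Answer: 467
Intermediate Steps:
V = -22 (V = Add(-10, -12) = -22)
Add(489, V) = Add(489, -22) = 467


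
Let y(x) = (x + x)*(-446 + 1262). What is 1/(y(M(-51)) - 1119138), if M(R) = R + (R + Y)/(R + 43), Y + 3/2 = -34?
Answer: -1/1184724 ≈ -8.4408e-7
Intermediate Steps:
Y = -71/2 (Y = -3/2 - 34 = -71/2 ≈ -35.500)
M(R) = R + (-71/2 + R)/(43 + R) (M(R) = R + (R - 71/2)/(R + 43) = R + (-71/2 + R)/(43 + R))
y(x) = 1632*x (y(x) = (2*x)*816 = 1632*x)
1/(y(M(-51)) - 1119138) = 1/(1632*((-71/2 + (-51)² + 44*(-51))/(43 - 51)) - 1119138) = 1/(1632*((-71/2 + 2601 - 2244)/(-8)) - 1119138) = 1/(1632*(-⅛*643/2) - 1119138) = 1/(1632*(-643/16) - 1119138) = 1/(-65586 - 1119138) = 1/(-1184724) = -1/1184724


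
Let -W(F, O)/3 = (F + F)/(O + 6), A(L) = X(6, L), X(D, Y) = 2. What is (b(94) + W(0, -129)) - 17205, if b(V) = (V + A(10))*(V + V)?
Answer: 843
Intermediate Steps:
A(L) = 2
b(V) = 2*V*(2 + V) (b(V) = (V + 2)*(V + V) = (2 + V)*(2*V) = 2*V*(2 + V))
W(F, O) = -6*F/(6 + O) (W(F, O) = -3*(F + F)/(O + 6) = -3*2*F/(6 + O) = -6*F/(6 + O))
(b(94) + W(0, -129)) - 17205 = (2*94*(2 + 94) - 6*0/(6 - 129)) - 17205 = (2*94*96 - 6*0/(-123)) - 17205 = (18048 - 6*0*(-1/123)) - 17205 = (18048 + 0) - 17205 = 18048 - 17205 = 843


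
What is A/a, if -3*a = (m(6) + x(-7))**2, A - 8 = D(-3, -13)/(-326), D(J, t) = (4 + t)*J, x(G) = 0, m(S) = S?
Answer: -2581/3912 ≈ -0.65977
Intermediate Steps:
D(J, t) = J*(4 + t)
A = 2581/326 (A = 8 - 3*(4 - 13)/(-326) = 8 - 3*(-9)*(-1/326) = 8 + 27*(-1/326) = 8 - 27/326 = 2581/326 ≈ 7.9172)
a = -12 (a = -(6 + 0)**2/3 = -1/3*6**2 = -1/3*36 = -12)
A/a = (2581/326)/(-12) = (2581/326)*(-1/12) = -2581/3912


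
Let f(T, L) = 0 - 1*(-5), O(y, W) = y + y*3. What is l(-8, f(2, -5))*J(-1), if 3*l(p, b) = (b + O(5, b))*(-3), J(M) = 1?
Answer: -25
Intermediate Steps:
O(y, W) = 4*y (O(y, W) = y + 3*y = 4*y)
f(T, L) = 5 (f(T, L) = 0 + 5 = 5)
l(p, b) = -20 - b (l(p, b) = ((b + 4*5)*(-3))/3 = ((b + 20)*(-3))/3 = ((20 + b)*(-3))/3 = (-60 - 3*b)/3 = -20 - b)
l(-8, f(2, -5))*J(-1) = (-20 - 1*5)*1 = (-20 - 5)*1 = -25*1 = -25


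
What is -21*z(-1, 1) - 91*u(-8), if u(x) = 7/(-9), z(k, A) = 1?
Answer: 448/9 ≈ 49.778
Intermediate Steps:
u(x) = -7/9 (u(x) = 7*(-1/9) = -7/9)
-21*z(-1, 1) - 91*u(-8) = -21*1 - 91*(-7/9) = -21 + 637/9 = 448/9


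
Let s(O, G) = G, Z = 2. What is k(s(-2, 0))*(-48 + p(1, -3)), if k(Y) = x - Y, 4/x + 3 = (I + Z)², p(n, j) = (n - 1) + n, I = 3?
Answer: -94/11 ≈ -8.5455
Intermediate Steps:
p(n, j) = -1 + 2*n (p(n, j) = (-1 + n) + n = -1 + 2*n)
x = 2/11 (x = 4/(-3 + (3 + 2)²) = 4/(-3 + 5²) = 4/(-3 + 25) = 4/22 = 4*(1/22) = 2/11 ≈ 0.18182)
k(Y) = 2/11 - Y
k(s(-2, 0))*(-48 + p(1, -3)) = (2/11 - 1*0)*(-48 + (-1 + 2*1)) = (2/11 + 0)*(-48 + (-1 + 2)) = 2*(-48 + 1)/11 = (2/11)*(-47) = -94/11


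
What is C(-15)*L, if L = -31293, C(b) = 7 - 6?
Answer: -31293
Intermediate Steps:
C(b) = 1
C(-15)*L = 1*(-31293) = -31293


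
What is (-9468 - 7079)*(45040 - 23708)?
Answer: -352980604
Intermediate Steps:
(-9468 - 7079)*(45040 - 23708) = -16547*21332 = -352980604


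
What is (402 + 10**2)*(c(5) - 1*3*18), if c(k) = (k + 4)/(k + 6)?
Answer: -293670/11 ≈ -26697.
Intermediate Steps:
c(k) = (4 + k)/(6 + k)
(402 + 10**2)*(c(5) - 1*3*18) = (402 + 10**2)*((4 + 5)/(6 + 5) - 1*3*18) = (402 + 100)*(9/11 - 3*18) = 502*((1/11)*9 - 54) = 502*(9/11 - 54) = 502*(-585/11) = -293670/11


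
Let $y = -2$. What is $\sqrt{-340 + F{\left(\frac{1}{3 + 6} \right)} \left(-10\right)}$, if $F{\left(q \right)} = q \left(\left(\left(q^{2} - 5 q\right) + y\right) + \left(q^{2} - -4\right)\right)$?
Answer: $\frac{5 i \sqrt{9962}}{27} \approx 18.483 i$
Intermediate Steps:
$F{\left(q \right)} = q \left(2 - 5 q + 2 q^{2}\right)$ ($F{\left(q \right)} = q \left(\left(\left(q^{2} - 5 q\right) - 2\right) + \left(q^{2} - -4\right)\right) = q \left(\left(-2 + q^{2} - 5 q\right) + \left(q^{2} + 4\right)\right) = q \left(\left(-2 + q^{2} - 5 q\right) + \left(4 + q^{2}\right)\right) = q \left(2 - 5 q + 2 q^{2}\right)$)
$\sqrt{-340 + F{\left(\frac{1}{3 + 6} \right)} \left(-10\right)} = \sqrt{-340 + \frac{2 - \frac{5}{3 + 6} + 2 \left(\frac{1}{3 + 6}\right)^{2}}{3 + 6} \left(-10\right)} = \sqrt{-340 + \frac{2 - \frac{5}{9} + 2 \left(\frac{1}{9}\right)^{2}}{9} \left(-10\right)} = \sqrt{-340 + \frac{2 - \frac{5}{9} + \frac{2}{81}}{9} \left(-10\right)} = \sqrt{-340 + \frac{1}{9} \cdot \frac{119}{81} \left(-10\right)} = \sqrt{-340 + \frac{119}{729} \left(-10\right)} = \sqrt{-340 - \frac{1190}{729}} = \sqrt{- \frac{249050}{729}} = \frac{5 i \sqrt{9962}}{27}$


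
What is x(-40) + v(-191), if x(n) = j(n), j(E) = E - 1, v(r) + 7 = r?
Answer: -239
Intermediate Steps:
v(r) = -7 + r
j(E) = -1 + E
x(n) = -1 + n
x(-40) + v(-191) = (-1 - 40) + (-7 - 191) = -41 - 198 = -239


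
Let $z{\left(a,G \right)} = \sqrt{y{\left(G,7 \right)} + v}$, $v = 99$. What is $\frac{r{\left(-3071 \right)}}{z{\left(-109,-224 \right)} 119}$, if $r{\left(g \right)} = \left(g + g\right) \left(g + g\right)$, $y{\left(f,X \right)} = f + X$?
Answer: $- \frac{18862082 i \sqrt{118}}{7021} \approx - 29183.0 i$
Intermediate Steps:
$y{\left(f,X \right)} = X + f$
$r{\left(g \right)} = 4 g^{2}$ ($r{\left(g \right)} = 2 g 2 g = 4 g^{2}$)
$z{\left(a,G \right)} = \sqrt{106 + G}$ ($z{\left(a,G \right)} = \sqrt{\left(7 + G\right) + 99} = \sqrt{106 + G}$)
$\frac{r{\left(-3071 \right)}}{z{\left(-109,-224 \right)} 119} = \frac{4 \left(-3071\right)^{2}}{\sqrt{106 - 224} \cdot 119} = \frac{4 \cdot 9431041}{\sqrt{-118} \cdot 119} = \frac{37724164}{i \sqrt{118} \cdot 119} = \frac{37724164}{119 i \sqrt{118}} = 37724164 \left(- \frac{i \sqrt{118}}{14042}\right) = - \frac{18862082 i \sqrt{118}}{7021}$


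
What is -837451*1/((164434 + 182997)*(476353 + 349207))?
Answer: -837451/286825136360 ≈ -2.9197e-6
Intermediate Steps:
-837451*1/((164434 + 182997)*(476353 + 349207)) = -837451/(825560*347431) = -837451/286825136360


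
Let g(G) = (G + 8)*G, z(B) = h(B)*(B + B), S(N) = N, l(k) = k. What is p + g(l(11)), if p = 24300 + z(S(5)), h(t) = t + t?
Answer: 24609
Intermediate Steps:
h(t) = 2*t
z(B) = 4*B**2 (z(B) = (2*B)*(B + B) = (2*B)*(2*B) = 4*B**2)
g(G) = G*(8 + G) (g(G) = (8 + G)*G = G*(8 + G))
p = 24400 (p = 24300 + 4*5**2 = 24300 + 4*25 = 24300 + 100 = 24400)
p + g(l(11)) = 24400 + 11*(8 + 11) = 24400 + 11*19 = 24400 + 209 = 24609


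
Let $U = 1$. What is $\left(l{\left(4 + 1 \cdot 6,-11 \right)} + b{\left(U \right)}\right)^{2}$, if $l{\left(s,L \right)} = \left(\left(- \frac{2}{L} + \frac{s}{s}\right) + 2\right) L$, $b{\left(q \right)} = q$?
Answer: $1156$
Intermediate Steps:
$l{\left(s,L \right)} = L \left(3 - \frac{2}{L}\right)$ ($l{\left(s,L \right)} = \left(\left(- \frac{2}{L} + 1\right) + 2\right) L = \left(\left(1 - \frac{2}{L}\right) + 2\right) L = \left(3 - \frac{2}{L}\right) L = L \left(3 - \frac{2}{L}\right)$)
$\left(l{\left(4 + 1 \cdot 6,-11 \right)} + b{\left(U \right)}\right)^{2} = \left(\left(-2 + 3 \left(-11\right)\right) + 1\right)^{2} = \left(\left(-2 - 33\right) + 1\right)^{2} = \left(-35 + 1\right)^{2} = \left(-34\right)^{2} = 1156$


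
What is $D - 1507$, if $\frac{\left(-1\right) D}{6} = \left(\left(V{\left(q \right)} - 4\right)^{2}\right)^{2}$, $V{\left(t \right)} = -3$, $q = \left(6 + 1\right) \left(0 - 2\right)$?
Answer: $-15913$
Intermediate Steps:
$q = -14$ ($q = 7 \left(-2\right) = -14$)
$D = -14406$ ($D = - 6 \left(\left(-3 - 4\right)^{2}\right)^{2} = - 6 \left(\left(-7\right)^{2}\right)^{2} = - 6 \cdot 49^{2} = \left(-6\right) 2401 = -14406$)
$D - 1507 = -14406 - 1507 = -15913$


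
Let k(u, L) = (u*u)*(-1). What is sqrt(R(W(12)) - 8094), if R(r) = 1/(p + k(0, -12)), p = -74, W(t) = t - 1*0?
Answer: I*sqrt(44322818)/74 ≈ 89.967*I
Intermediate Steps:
W(t) = t (W(t) = t + 0 = t)
k(u, L) = -u**2 (k(u, L) = u**2*(-1) = -u**2)
R(r) = -1/74 (R(r) = 1/(-74 - 1*0**2) = 1/(-74 - 1*0) = 1/(-74 + 0) = 1/(-74) = -1/74)
sqrt(R(W(12)) - 8094) = sqrt(-1/74 - 8094) = sqrt(-598957/74) = I*sqrt(44322818)/74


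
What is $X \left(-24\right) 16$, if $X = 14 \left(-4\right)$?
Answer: $21504$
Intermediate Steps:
$X = -56$
$X \left(-24\right) 16 = \left(-56\right) \left(-24\right) 16 = 1344 \cdot 16 = 21504$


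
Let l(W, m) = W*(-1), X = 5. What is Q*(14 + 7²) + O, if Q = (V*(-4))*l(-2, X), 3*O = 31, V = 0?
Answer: 31/3 ≈ 10.333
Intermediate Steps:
O = 31/3 (O = (⅓)*31 = 31/3 ≈ 10.333)
l(W, m) = -W
Q = 0 (Q = (0*(-4))*(-1*(-2)) = 0*2 = 0)
Q*(14 + 7²) + O = 0*(14 + 7²) + 31/3 = 0*(14 + 49) + 31/3 = 0*63 + 31/3 = 0 + 31/3 = 31/3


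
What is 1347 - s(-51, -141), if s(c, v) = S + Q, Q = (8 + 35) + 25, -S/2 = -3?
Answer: 1273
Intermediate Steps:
S = 6 (S = -2*(-3) = 6)
Q = 68 (Q = 43 + 25 = 68)
s(c, v) = 74 (s(c, v) = 6 + 68 = 74)
1347 - s(-51, -141) = 1347 - 1*74 = 1347 - 74 = 1273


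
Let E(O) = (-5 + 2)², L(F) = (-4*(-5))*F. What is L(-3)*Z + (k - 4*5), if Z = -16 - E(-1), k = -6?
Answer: 1474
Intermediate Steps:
L(F) = 20*F
E(O) = 9 (E(O) = (-3)² = 9)
Z = -25 (Z = -16 - 1*9 = -16 - 9 = -25)
L(-3)*Z + (k - 4*5) = (20*(-3))*(-25) + (-6 - 4*5) = -60*(-25) + (-6 - 20) = 1500 - 26 = 1474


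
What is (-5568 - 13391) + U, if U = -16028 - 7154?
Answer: -42141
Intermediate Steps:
U = -23182
(-5568 - 13391) + U = (-5568 - 13391) - 23182 = -18959 - 23182 = -42141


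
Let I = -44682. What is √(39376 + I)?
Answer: I*√5306 ≈ 72.842*I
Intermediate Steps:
√(39376 + I) = √(39376 - 44682) = √(-5306) = I*√5306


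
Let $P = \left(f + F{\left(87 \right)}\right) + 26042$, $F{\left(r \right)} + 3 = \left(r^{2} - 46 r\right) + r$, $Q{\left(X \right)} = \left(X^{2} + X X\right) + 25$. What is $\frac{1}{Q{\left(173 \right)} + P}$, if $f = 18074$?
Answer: $\frac{1}{107650} \approx 9.2894 \cdot 10^{-6}$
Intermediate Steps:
$Q{\left(X \right)} = 25 + 2 X^{2}$ ($Q{\left(X \right)} = \left(X^{2} + X^{2}\right) + 25 = 2 X^{2} + 25 = 25 + 2 X^{2}$)
$F{\left(r \right)} = -3 + r^{2} - 45 r$ ($F{\left(r \right)} = -3 + \left(\left(r^{2} - 46 r\right) + r\right) = -3 + \left(r^{2} - 45 r\right) = -3 + r^{2} - 45 r$)
$P = 47767$ ($P = \left(18074 - \left(3918 - 7569\right)\right) + 26042 = \left(18074 - -3651\right) + 26042 = \left(18074 + 3651\right) + 26042 = 21725 + 26042 = 47767$)
$\frac{1}{Q{\left(173 \right)} + P} = \frac{1}{\left(25 + 2 \cdot 173^{2}\right) + 47767} = \frac{1}{\left(25 + 2 \cdot 29929\right) + 47767} = \frac{1}{\left(25 + 59858\right) + 47767} = \frac{1}{59883 + 47767} = \frac{1}{107650}$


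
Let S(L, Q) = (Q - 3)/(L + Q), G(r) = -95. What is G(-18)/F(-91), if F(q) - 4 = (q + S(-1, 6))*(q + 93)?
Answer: 475/884 ≈ 0.53733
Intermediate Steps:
S(L, Q) = (-3 + Q)/(L + Q)
F(q) = 4 + (93 + q)*(3/5 + q) (F(q) = 4 + (q + (-3 + 6)/(-1 + 6))*(q + 93) = 4 + (q + 3/5)*(93 + q) = 4 + (3/5 + q)*(93 + q) = 4 + (93 + q)*(3/5 + q))
G(-18)/F(-91) = -95/(299/5 + (-91)**2 + (468/5)*(-91)) = -95/(299/5 + 8281 - 42588/5) = -95/(-884/5) = -95*(-5/884) = 475/884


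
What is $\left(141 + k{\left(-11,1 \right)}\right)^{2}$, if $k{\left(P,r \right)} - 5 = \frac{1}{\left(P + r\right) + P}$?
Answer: $\frac{9394225}{441} \approx 21302.0$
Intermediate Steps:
$k{\left(P,r \right)} = 5 + \frac{1}{r + 2 P}$ ($k{\left(P,r \right)} = 5 + \frac{1}{\left(P + r\right) + P} = 5 + \frac{1}{r + 2 P}$)
$\left(141 + k{\left(-11,1 \right)}\right)^{2} = \left(141 + \frac{1 + 5 \cdot 1 + 10 \left(-11\right)}{1 + 2 \left(-11\right)}\right)^{2} = \left(141 + \frac{1 + 5 - 110}{1 - 22}\right)^{2} = \left(141 + \frac{1}{-21} \left(-104\right)\right)^{2} = \left(141 - - \frac{104}{21}\right)^{2} = \left(141 + \frac{104}{21}\right)^{2} = \left(\frac{3065}{21}\right)^{2} = \frac{9394225}{441}$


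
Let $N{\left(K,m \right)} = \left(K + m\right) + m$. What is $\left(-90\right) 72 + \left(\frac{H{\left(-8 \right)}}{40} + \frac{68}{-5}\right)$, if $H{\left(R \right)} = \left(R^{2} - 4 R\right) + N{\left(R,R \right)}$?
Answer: $- \frac{32459}{5} \approx -6491.8$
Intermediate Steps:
$N{\left(K,m \right)} = K + 2 m$
$H{\left(R \right)} = R^{2} - R$ ($H{\left(R \right)} = \left(R^{2} - 4 R\right) + \left(R + 2 R\right) = \left(R^{2} - 4 R\right) + 3 R = R^{2} - R$)
$\left(-90\right) 72 + \left(\frac{H{\left(-8 \right)}}{40} + \frac{68}{-5}\right) = \left(-90\right) 72 + \left(\frac{\left(-8\right) \left(-1 - 8\right)}{40} + \frac{68}{-5}\right) = -6480 + \left(\left(-8\right) \left(-9\right) \frac{1}{40} + 68 \left(- \frac{1}{5}\right)\right) = -6480 + \left(72 \cdot \frac{1}{40} - \frac{68}{5}\right) = -6480 + \left(\frac{9}{5} - \frac{68}{5}\right) = -6480 - \frac{59}{5} = - \frac{32459}{5}$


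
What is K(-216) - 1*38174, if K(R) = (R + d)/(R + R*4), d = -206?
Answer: -20613749/540 ≈ -38174.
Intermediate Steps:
K(R) = (-206 + R)/(5*R) (K(R) = (R - 206)/(R + R*4) = (-206 + R)/(R + 4*R) = (-206 + R)/((5*R)) = (-206 + R)*(1/(5*R)) = (-206 + R)/(5*R))
K(-216) - 1*38174 = (1/5)*(-206 - 216)/(-216) - 1*38174 = (1/5)*(-1/216)*(-422) - 38174 = 211/540 - 38174 = -20613749/540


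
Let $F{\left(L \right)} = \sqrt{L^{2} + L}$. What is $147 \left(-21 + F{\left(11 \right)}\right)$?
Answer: $-3087 + 294 \sqrt{33} \approx -1398.1$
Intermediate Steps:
$F{\left(L \right)} = \sqrt{L + L^{2}}$
$147 \left(-21 + F{\left(11 \right)}\right) = 147 \left(-21 + \sqrt{11 \left(1 + 11\right)}\right) = 147 \left(-21 + \sqrt{11 \cdot 12}\right) = 147 \left(-21 + \sqrt{132}\right) = 147 \left(-21 + 2 \sqrt{33}\right) = -3087 + 294 \sqrt{33}$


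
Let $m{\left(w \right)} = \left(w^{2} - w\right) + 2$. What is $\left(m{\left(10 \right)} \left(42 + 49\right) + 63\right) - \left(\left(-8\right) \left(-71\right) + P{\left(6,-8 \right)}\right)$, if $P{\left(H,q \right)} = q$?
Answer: $7875$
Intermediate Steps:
$m{\left(w \right)} = 2 + w^{2} - w$
$\left(m{\left(10 \right)} \left(42 + 49\right) + 63\right) - \left(\left(-8\right) \left(-71\right) + P{\left(6,-8 \right)}\right) = \left(\left(2 + 10^{2} - 10\right) \left(42 + 49\right) + 63\right) - \left(\left(-8\right) \left(-71\right) - 8\right) = \left(\left(2 + 100 - 10\right) 91 + 63\right) - \left(568 - 8\right) = \left(92 \cdot 91 + 63\right) - 560 = \left(8372 + 63\right) - 560 = 8435 - 560 = 7875$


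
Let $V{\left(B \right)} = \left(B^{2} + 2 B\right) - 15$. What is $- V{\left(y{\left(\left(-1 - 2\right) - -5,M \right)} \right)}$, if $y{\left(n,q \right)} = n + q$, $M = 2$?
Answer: $-9$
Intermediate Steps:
$V{\left(B \right)} = -15 + B^{2} + 2 B$
$- V{\left(y{\left(\left(-1 - 2\right) - -5,M \right)} \right)} = - (-15 + \left(\left(\left(-1 - 2\right) - -5\right) + 2\right)^{2} + 2 \left(\left(\left(-1 - 2\right) - -5\right) + 2\right)) = - (-15 + \left(\left(\left(-1 - 2\right) + 5\right) + 2\right)^{2} + 2 \left(\left(\left(-1 - 2\right) + 5\right) + 2\right)) = - (-15 + \left(\left(-3 + 5\right) + 2\right)^{2} + 2 \left(\left(-3 + 5\right) + 2\right)) = - (-15 + \left(2 + 2\right)^{2} + 2 \left(2 + 2\right)) = - (-15 + 4^{2} + 2 \cdot 4) = - (-15 + 16 + 8) = \left(-1\right) 9 = -9$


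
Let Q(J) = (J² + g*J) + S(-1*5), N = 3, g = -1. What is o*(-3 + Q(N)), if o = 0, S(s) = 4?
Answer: 0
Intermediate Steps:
Q(J) = 4 + J² - J (Q(J) = (J² - J) + 4 = 4 + J² - J)
o*(-3 + Q(N)) = 0*(-3 + (4 + 3² - 1*3)) = 0*(-3 + (4 + 9 - 3)) = 0*(-3 + 10) = 0*7 = 0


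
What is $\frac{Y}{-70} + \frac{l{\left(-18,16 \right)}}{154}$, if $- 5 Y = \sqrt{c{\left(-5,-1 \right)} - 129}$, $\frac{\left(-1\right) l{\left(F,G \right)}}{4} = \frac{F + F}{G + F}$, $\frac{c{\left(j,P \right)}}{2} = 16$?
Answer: $- \frac{36}{77} + \frac{i \sqrt{97}}{350} \approx -0.46753 + 0.02814 i$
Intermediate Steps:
$c{\left(j,P \right)} = 32$ ($c{\left(j,P \right)} = 2 \cdot 16 = 32$)
$l{\left(F,G \right)} = - \frac{8 F}{F + G}$ ($l{\left(F,G \right)} = - 4 \frac{F + F}{G + F} = - 4 \frac{2 F}{F + G} = - \frac{8 F}{F + G}$)
$Y = - \frac{i \sqrt{97}}{5}$ ($Y = - \frac{\sqrt{32 - 129}}{5} = - \frac{\sqrt{-97}}{5} = - \frac{i \sqrt{97}}{5} \approx - 1.9698 i$)
$\frac{Y}{-70} + \frac{l{\left(-18,16 \right)}}{154} = \frac{\left(- \frac{1}{5}\right) i \sqrt{97}}{-70} + \frac{\left(-8\right) \left(-18\right) \frac{1}{-18 + 16}}{154} = - \frac{i \sqrt{97}}{5} \left(- \frac{1}{70}\right) + \left(-8\right) \left(-18\right) \frac{1}{-2} \cdot \frac{1}{154} = \frac{i \sqrt{97}}{350} + \left(-8\right) \left(-18\right) \left(- \frac{1}{2}\right) \frac{1}{154} = \frac{i \sqrt{97}}{350} - \frac{36}{77} = - \frac{36}{77} + \frac{i \sqrt{97}}{350}$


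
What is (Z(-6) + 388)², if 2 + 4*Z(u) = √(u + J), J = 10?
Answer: 150544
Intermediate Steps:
Z(u) = -½ + √(10 + u)/4 (Z(u) = -½ + √(u + 10)/4 = -½ + √(10 + u)/4)
(Z(-6) + 388)² = ((-½ + √(10 - 6)/4) + 388)² = ((-½ + √4/4) + 388)² = ((-½ + (¼)*2) + 388)² = ((-½ + ½) + 388)² = (0 + 388)² = 388² = 150544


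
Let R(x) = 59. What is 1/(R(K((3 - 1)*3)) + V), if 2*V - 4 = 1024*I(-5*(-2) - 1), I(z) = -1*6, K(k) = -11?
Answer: -1/3011 ≈ -0.00033212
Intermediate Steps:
I(z) = -6
V = -3070 (V = 2 + (1024*(-6))/2 = 2 + (½)*(-6144) = 2 - 3072 = -3070)
1/(R(K((3 - 1)*3)) + V) = 1/(59 - 3070) = 1/(-3011) = -1/3011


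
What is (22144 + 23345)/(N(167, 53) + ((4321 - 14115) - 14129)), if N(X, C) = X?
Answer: -45489/23756 ≈ -1.9148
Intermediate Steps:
(22144 + 23345)/(N(167, 53) + ((4321 - 14115) - 14129)) = (22144 + 23345)/(167 + ((4321 - 14115) - 14129)) = 45489/(167 + (-9794 - 14129)) = 45489/(167 - 23923) = 45489/(-23756) = 45489*(-1/23756) = -45489/23756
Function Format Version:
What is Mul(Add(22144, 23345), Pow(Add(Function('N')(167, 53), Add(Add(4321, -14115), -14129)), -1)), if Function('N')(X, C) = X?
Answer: Rational(-45489, 23756) ≈ -1.9148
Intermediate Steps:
Mul(Add(22144, 23345), Pow(Add(Function('N')(167, 53), Add(Add(4321, -14115), -14129)), -1)) = Mul(Add(22144, 23345), Pow(Add(167, Add(Add(4321, -14115), -14129)), -1)) = Mul(45489, Pow(Add(167, Add(-9794, -14129)), -1)) = Mul(45489, Pow(Add(167, -23923), -1)) = Mul(45489, Pow(-23756, -1)) = Mul(45489, Rational(-1, 23756)) = Rational(-45489, 23756)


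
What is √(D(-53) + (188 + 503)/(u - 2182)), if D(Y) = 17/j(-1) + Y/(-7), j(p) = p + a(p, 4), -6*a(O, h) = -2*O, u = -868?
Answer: I*√98551173/4270 ≈ 2.3249*I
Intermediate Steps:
a(O, h) = O/3 (a(O, h) = -(-1)*O/3 = O/3)
j(p) = 4*p/3 (j(p) = p + p/3 = 4*p/3)
D(Y) = -51/4 - Y/7 (D(Y) = 17/(((4/3)*(-1))) + Y/(-7) = 17/(-4/3) + Y*(-⅐) = 17*(-¾) - Y/7 = -51/4 - Y/7)
√(D(-53) + (188 + 503)/(u - 2182)) = √((-51/4 - ⅐*(-53)) + (188 + 503)/(-868 - 2182)) = √((-51/4 + 53/7) + 691/(-3050)) = √(-145/28 + 691*(-1/3050)) = √(-145/28 - 691/3050) = √(-230799/42700) = I*√98551173/4270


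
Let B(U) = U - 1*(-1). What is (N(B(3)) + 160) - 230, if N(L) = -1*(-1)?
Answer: -69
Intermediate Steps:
B(U) = 1 + U (B(U) = U + 1 = 1 + U)
N(L) = 1
(N(B(3)) + 160) - 230 = (1 + 160) - 230 = 161 - 230 = -69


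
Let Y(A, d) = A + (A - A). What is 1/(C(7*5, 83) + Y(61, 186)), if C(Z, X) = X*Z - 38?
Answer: 1/2928 ≈ 0.00034153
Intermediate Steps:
C(Z, X) = -38 + X*Z
Y(A, d) = A (Y(A, d) = A + 0 = A)
1/(C(7*5, 83) + Y(61, 186)) = 1/((-38 + 83*(7*5)) + 61) = 1/((-38 + 83*35) + 61) = 1/((-38 + 2905) + 61) = 1/(2867 + 61) = 1/2928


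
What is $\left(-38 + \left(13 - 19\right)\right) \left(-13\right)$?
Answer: $572$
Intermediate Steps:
$\left(-38 + \left(13 - 19\right)\right) \left(-13\right) = \left(-38 - 6\right) \left(-13\right) = \left(-44\right) \left(-13\right) = 572$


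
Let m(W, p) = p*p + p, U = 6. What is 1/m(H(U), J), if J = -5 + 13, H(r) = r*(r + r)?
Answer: 1/72 ≈ 0.013889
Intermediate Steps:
H(r) = 2*r² (H(r) = r*(2*r) = 2*r²)
J = 8
m(W, p) = p + p² (m(W, p) = p² + p = p + p²)
1/m(H(U), J) = 1/(8*(1 + 8)) = 1/(8*9) = 1/72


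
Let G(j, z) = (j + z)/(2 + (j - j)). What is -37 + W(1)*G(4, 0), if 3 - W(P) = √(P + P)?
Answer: -31 - 2*√2 ≈ -33.828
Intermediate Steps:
G(j, z) = j/2 + z/2 (G(j, z) = (j + z)/(2 + 0) = (j + z)/2 = (j + z)*(½) = j/2 + z/2)
W(P) = 3 - √2*√P (W(P) = 3 - √(P + P) = 3 - √(2*P) = 3 - √2*√P)
-37 + W(1)*G(4, 0) = -37 + (3 - √2*√1)*((½)*4 + (½)*0) = -37 + (3 - 1*√2*1)*(2 + 0) = -37 + (3 - √2)*2 = -37 + (6 - 2*√2) = -31 - 2*√2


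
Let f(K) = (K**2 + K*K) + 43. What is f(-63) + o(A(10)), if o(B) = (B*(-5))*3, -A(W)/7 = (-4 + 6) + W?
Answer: 9241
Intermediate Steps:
A(W) = -14 - 7*W (A(W) = -7*((-4 + 6) + W) = -7*(2 + W) = -14 - 7*W)
o(B) = -15*B (o(B) = -5*B*3 = -15*B)
f(K) = 43 + 2*K**2 (f(K) = (K**2 + K**2) + 43 = 2*K**2 + 43 = 43 + 2*K**2)
f(-63) + o(A(10)) = (43 + 2*(-63)**2) - 15*(-14 - 7*10) = (43 + 2*3969) - 15*(-14 - 70) = (43 + 7938) - 15*(-84) = 7981 + 1260 = 9241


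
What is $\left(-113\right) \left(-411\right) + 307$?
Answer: $46750$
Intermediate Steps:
$\left(-113\right) \left(-411\right) + 307 = 46443 + 307 = 46750$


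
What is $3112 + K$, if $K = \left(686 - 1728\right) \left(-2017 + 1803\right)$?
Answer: $226100$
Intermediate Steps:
$K = 222988$ ($K = \left(-1042\right) \left(-214\right) = 222988$)
$3112 + K = 3112 + 222988 = 226100$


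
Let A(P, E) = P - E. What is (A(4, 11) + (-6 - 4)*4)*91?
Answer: -4277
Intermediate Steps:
(A(4, 11) + (-6 - 4)*4)*91 = ((4 - 1*11) + (-6 - 4)*4)*91 = ((4 - 11) - 10*4)*91 = (-7 - 40)*91 = -47*91 = -4277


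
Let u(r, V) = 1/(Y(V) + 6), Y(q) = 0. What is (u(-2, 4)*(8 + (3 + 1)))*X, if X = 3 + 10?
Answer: 26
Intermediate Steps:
X = 13
u(r, V) = 1/6 (u(r, V) = 1/(0 + 6) = 1/6)
(u(-2, 4)*(8 + (3 + 1)))*X = ((8 + (3 + 1))/6)*13 = ((8 + 4)/6)*13 = ((1/6)*12)*13 = 2*13 = 26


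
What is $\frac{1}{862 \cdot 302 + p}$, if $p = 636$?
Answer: $\frac{1}{260960} \approx 3.832 \cdot 10^{-6}$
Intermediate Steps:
$\frac{1}{862 \cdot 302 + p} = \frac{1}{862 \cdot 302 + 636} = \frac{1}{260324 + 636} = \frac{1}{260960}$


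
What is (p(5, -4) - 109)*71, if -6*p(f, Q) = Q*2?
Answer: -22933/3 ≈ -7644.3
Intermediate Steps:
p(f, Q) = -Q/3 (p(f, Q) = -Q*2/6 = -Q/3)
(p(5, -4) - 109)*71 = (-⅓*(-4) - 109)*71 = (4/3 - 109)*71 = -323/3*71 = -22933/3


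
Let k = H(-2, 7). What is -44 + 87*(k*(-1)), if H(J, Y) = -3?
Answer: 217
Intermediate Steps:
k = -3
-44 + 87*(k*(-1)) = -44 + 87*(-3*(-1)) = -44 + 87*3 = -44 + 261 = 217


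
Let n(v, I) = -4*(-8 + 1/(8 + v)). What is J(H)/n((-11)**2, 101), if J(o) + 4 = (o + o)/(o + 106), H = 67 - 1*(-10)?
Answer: -12427/125782 ≈ -0.098798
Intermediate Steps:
H = 77 (H = 67 + 10 = 77)
J(o) = -4 + 2*o/(106 + o) (J(o) = -4 + (o + o)/(o + 106) = -4 + (2*o)/(106 + o) = -4 + 2*o/(106 + o))
n(v, I) = 32 - 4/(8 + v)
J(H)/n((-11)**2, 101) = (2*(-212 - 1*77)/(106 + 77))/((4*(63 + 8*(-11)**2)/(8 + (-11)**2))) = (2*(-212 - 77)/183)/((4*(63 + 8*121)/(8 + 121))) = (2*(1/183)*(-289))/((4*(63 + 968)/129)) = -578/(183*(4*(1/129)*1031)) = -578/(183*4124/129) = -578/183*129/4124 = -12427/125782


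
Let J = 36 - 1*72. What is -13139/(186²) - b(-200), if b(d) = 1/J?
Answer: -6089/17298 ≈ -0.35201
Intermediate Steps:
J = -36 (J = 36 - 72 = -36)
b(d) = -1/36 (b(d) = 1/(-36) = -1/36)
-13139/(186²) - b(-200) = -13139/(186²) - 1*(-1/36) = -13139/34596 + 1/36 = -6089/17298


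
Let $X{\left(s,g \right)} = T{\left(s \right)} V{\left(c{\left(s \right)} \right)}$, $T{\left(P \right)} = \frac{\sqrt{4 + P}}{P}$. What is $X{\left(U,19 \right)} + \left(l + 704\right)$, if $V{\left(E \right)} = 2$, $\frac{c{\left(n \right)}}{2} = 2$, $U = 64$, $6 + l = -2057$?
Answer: $-1359 + \frac{\sqrt{17}}{16} \approx -1358.7$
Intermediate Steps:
$l = -2063$ ($l = -6 - 2057 = -2063$)
$T{\left(P \right)} = \frac{\sqrt{4 + P}}{P}$
$c{\left(n \right)} = 4$ ($c{\left(n \right)} = 2 \cdot 2 = 4$)
$X{\left(s,g \right)} = \frac{2 \sqrt{4 + s}}{s}$ ($X{\left(s,g \right)} = \frac{\sqrt{4 + s}}{s} 2 = \frac{2 \sqrt{4 + s}}{s}$)
$X{\left(U,19 \right)} + \left(l + 704\right) = \frac{2 \sqrt{4 + 64}}{64} + \left(-2063 + 704\right) = 2 \cdot \frac{1}{64} \sqrt{68} - 1359 = 2 \cdot \frac{1}{64} \cdot 2 \sqrt{17} - 1359 = \frac{\sqrt{17}}{16} - 1359 = -1359 + \frac{\sqrt{17}}{16}$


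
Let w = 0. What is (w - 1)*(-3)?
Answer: 3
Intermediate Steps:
(w - 1)*(-3) = (0 - 1)*(-3) = -1*(-3) = 3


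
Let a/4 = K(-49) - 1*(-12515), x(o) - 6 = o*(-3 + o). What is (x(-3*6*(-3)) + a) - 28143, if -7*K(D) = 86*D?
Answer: 27085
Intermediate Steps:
K(D) = -86*D/7
x(o) = 6 + o*(-3 + o)
a = 52468 (a = 4*(-86/7*(-49) - 1*(-12515)) = 4*(602 + 12515) = 4*13117 = 52468)
(x(-3*6*(-3)) + a) - 28143 = ((6 + (-3*6*(-3))**2 - 3*(-3*6)*(-3)) + 52468) - 28143 = ((6 + (-18*(-3))**2 - (-54)*(-3)) + 52468) - 28143 = ((6 + 54**2 - 3*54) + 52468) - 28143 = ((6 + 2916 - 162) + 52468) - 28143 = (2760 + 52468) - 28143 = 55228 - 28143 = 27085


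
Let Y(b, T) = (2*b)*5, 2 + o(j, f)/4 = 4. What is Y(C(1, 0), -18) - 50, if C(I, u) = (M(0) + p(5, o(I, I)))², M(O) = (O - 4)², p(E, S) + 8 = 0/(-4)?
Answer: 590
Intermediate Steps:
o(j, f) = 8 (o(j, f) = -8 + 4*4 = -8 + 16 = 8)
p(E, S) = -8 (p(E, S) = -8 + 0/(-4) = -8 + 0*(-¼) = -8 + 0 = -8)
M(O) = (-4 + O)²
C(I, u) = 64 (C(I, u) = ((-4 + 0)² - 8)² = ((-4)² - 8)² = (16 - 8)² = 8² = 64)
Y(b, T) = 10*b
Y(C(1, 0), -18) - 50 = 10*64 - 50 = 640 - 50 = 590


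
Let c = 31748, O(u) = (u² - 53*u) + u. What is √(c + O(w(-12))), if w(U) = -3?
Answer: √31913 ≈ 178.64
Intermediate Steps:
O(u) = u² - 52*u
√(c + O(w(-12))) = √(31748 - 3*(-52 - 3)) = √(31748 - 3*(-55)) = √(31748 + 165) = √31913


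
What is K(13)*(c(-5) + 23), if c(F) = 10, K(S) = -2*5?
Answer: -330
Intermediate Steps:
K(S) = -10
K(13)*(c(-5) + 23) = -10*(10 + 23) = -10*33 = -330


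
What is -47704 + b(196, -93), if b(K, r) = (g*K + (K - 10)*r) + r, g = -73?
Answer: -79403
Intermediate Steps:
b(K, r) = r - 73*K + r*(-10 + K) (b(K, r) = (-73*K + (K - 10)*r) + r = (-73*K + (-10 + K)*r) + r = (-73*K + r*(-10 + K)) + r = r - 73*K + r*(-10 + K))
-47704 + b(196, -93) = -47704 + (-73*196 - 9*(-93) + 196*(-93)) = -47704 + (-14308 + 837 - 18228) = -47704 - 31699 = -79403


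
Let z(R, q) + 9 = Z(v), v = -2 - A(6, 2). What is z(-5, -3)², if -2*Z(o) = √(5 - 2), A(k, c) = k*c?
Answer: (18 + √3)²/4 ≈ 97.339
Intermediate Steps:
A(k, c) = c*k
v = -14 (v = -2 - 2*6 = -2 - 1*12 = -2 - 12 = -14)
Z(o) = -√3/2 (Z(o) = -√(5 - 2)/2 = -√3/2)
z(R, q) = -9 - √3/2
z(-5, -3)² = (-9 - √3/2)²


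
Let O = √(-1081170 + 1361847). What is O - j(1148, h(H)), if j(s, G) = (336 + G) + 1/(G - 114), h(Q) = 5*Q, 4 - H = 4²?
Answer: -48023/174 + √280677 ≈ 253.80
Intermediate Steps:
H = -12 (H = 4 - 1*4² = 4 - 1*16 = 4 - 16 = -12)
j(s, G) = 336 + G + 1/(-114 + G) (j(s, G) = (336 + G) + 1/(-114 + G) = 336 + G + 1/(-114 + G))
O = √280677 ≈ 529.79
O - j(1148, h(H)) = √280677 - (-38303 + (5*(-12))² + 222*(5*(-12)))/(-114 + 5*(-12)) = √280677 - (-38303 + (-60)² + 222*(-60))/(-114 - 60) = √280677 - (-38303 + 3600 - 13320)/(-174) = √280677 - (-1)*(-48023)/174 = √280677 - 1*48023/174 = √280677 - 48023/174 = -48023/174 + √280677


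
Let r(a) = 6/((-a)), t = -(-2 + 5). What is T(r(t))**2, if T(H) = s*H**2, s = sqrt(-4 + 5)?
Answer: 16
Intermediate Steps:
t = -3 (t = -1*3 = -3)
r(a) = -6/a (r(a) = 6*(-1/a) = -6/a)
s = 1 (s = sqrt(1) = 1)
T(H) = H**2 (T(H) = 1*H**2 = H**2)
T(r(t))**2 = ((-6/(-3))**2)**2 = ((-6*(-1/3))**2)**2 = (2**2)**2 = 4**2 = 16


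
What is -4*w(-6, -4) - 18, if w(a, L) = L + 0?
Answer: -2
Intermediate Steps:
w(a, L) = L
-4*w(-6, -4) - 18 = -4*(-4) - 18 = 16 - 18 = -2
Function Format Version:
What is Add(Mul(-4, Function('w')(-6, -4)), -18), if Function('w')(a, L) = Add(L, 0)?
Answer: -2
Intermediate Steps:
Function('w')(a, L) = L
Add(Mul(-4, Function('w')(-6, -4)), -18) = Add(Mul(-4, -4), -18) = Add(16, -18) = -2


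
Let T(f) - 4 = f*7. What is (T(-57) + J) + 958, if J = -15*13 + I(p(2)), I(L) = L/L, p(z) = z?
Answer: 369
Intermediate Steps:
T(f) = 4 + 7*f (T(f) = 4 + f*7 = 4 + 7*f)
I(L) = 1
J = -194 (J = -15*13 + 1 = -195 + 1 = -194)
(T(-57) + J) + 958 = ((4 + 7*(-57)) - 194) + 958 = ((4 - 399) - 194) + 958 = (-395 - 194) + 958 = -589 + 958 = 369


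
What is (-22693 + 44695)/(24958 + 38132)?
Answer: 3667/10515 ≈ 0.34874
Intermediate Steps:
(-22693 + 44695)/(24958 + 38132) = 22002/63090 = 22002*(1/63090) = 3667/10515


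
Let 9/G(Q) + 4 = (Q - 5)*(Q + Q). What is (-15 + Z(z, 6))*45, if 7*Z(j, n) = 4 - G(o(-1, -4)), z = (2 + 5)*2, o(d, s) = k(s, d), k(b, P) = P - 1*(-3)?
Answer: -72315/112 ≈ -645.67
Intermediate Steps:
k(b, P) = 3 + P (k(b, P) = P + 3 = 3 + P)
o(d, s) = 3 + d
G(Q) = 9/(-4 + 2*Q*(-5 + Q)) (G(Q) = 9/(-4 + (Q - 5)*(Q + Q)) = 9/(-4 + (-5 + Q)*(2*Q)) = 9/(-4 + 2*Q*(-5 + Q)))
z = 14 (z = 7*2 = 14)
Z(j, n) = 73/112 (Z(j, n) = (4 - 9/(2*(-2 + (3 - 1)² - 5*(3 - 1))))/7 = (4 - 9/(2*(-2 + 2² - 5*2)))/7 = (4 - 9/(2*(-2 + 4 - 10)))/7 = (4 - 9/(2*(-8)))/7 = (4 - 9*(-1)/(2*8))/7 = (4 - 1*(-9/16))/7 = (4 + 9/16)/7 = (⅐)*(73/16) = 73/112)
(-15 + Z(z, 6))*45 = (-15 + 73/112)*45 = -1607/112*45 = -72315/112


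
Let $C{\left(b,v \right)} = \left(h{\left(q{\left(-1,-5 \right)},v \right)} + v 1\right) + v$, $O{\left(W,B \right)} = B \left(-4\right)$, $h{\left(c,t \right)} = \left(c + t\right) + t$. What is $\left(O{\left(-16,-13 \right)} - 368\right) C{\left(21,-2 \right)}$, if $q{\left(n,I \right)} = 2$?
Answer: $1896$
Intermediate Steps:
$h{\left(c,t \right)} = c + 2 t$
$O{\left(W,B \right)} = - 4 B$
$C{\left(b,v \right)} = 2 + 4 v$ ($C{\left(b,v \right)} = \left(\left(2 + 2 v\right) + v 1\right) + v = \left(\left(2 + 2 v\right) + v\right) + v = \left(2 + 3 v\right) + v = 2 + 4 v$)
$\left(O{\left(-16,-13 \right)} - 368\right) C{\left(21,-2 \right)} = \left(\left(-4\right) \left(-13\right) - 368\right) \left(2 + 4 \left(-2\right)\right) = \left(52 - 368\right) \left(2 - 8\right) = \left(-316\right) \left(-6\right) = 1896$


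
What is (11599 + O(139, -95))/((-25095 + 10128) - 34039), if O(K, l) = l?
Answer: -5752/24503 ≈ -0.23475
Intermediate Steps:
(11599 + O(139, -95))/((-25095 + 10128) - 34039) = (11599 - 95)/((-25095 + 10128) - 34039) = 11504/(-14967 - 34039) = 11504/(-49006) = 11504*(-1/49006) = -5752/24503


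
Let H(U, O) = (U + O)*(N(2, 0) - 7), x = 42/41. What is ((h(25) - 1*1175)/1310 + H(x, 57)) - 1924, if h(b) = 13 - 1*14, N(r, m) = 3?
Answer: -57926108/26855 ≈ -2157.0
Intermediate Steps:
h(b) = -1 (h(b) = 13 - 14 = -1)
x = 42/41 (x = 42*(1/41) = 42/41 ≈ 1.0244)
H(U, O) = -4*O - 4*U (H(U, O) = (U + O)*(3 - 7) = (O + U)*(-4) = -4*O - 4*U)
((h(25) - 1*1175)/1310 + H(x, 57)) - 1924 = ((-1 - 1*1175)/1310 + (-4*57 - 4*42/41)) - 1924 = ((-1 - 1175)*(1/1310) + (-228 - 168/41)) - 1924 = (-1176*1/1310 - 9516/41) - 1924 = (-588/655 - 9516/41) - 1924 = -6257088/26855 - 1924 = -57926108/26855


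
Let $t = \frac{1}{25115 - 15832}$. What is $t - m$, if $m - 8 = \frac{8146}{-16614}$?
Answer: $- \frac{579093082}{77113881} \approx -7.5096$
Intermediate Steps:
$t = \frac{1}{9283} \approx 0.00010772$
$m = \frac{62383}{8307}$ ($m = 8 + \frac{8146}{-16614} = 8 + 8146 \left(- \frac{1}{16614}\right) = 8 - \frac{4073}{8307} = \frac{62383}{8307} \approx 7.5097$)
$t - m = \frac{1}{9283} - \frac{62383}{8307} = - \frac{579093082}{77113881}$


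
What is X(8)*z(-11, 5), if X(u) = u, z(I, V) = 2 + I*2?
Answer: -160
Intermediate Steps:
z(I, V) = 2 + 2*I
X(8)*z(-11, 5) = 8*(2 + 2*(-11)) = 8*(2 - 22) = 8*(-20) = -160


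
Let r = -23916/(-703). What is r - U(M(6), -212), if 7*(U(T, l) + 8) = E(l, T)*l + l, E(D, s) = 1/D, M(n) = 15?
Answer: 355113/4921 ≈ 72.163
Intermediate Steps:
U(T, l) = -55/7 + l/7 (U(T, l) = -8 + (l/l + l)/7 = -8 + (1 + l)/7 = -8 + (1/7 + l/7) = -55/7 + l/7)
r = 23916/703 (r = -23916*(-1/703) = 23916/703 ≈ 34.020)
r - U(M(6), -212) = 23916/703 - (-55/7 + (1/7)*(-212)) = 23916/703 - (-55/7 - 212/7) = 23916/703 - 1*(-267/7) = 23916/703 + 267/7 = 355113/4921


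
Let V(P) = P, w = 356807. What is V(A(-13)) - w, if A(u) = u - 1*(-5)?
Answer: -356815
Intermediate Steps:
A(u) = 5 + u (A(u) = u + 5 = 5 + u)
V(A(-13)) - w = (5 - 13) - 1*356807 = -8 - 356807 = -356815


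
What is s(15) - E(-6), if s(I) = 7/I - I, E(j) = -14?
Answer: -8/15 ≈ -0.53333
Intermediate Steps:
s(I) = -I + 7/I
s(15) - E(-6) = (-1*15 + 7/15) - 1*(-14) = (-15 + 7*(1/15)) + 14 = (-15 + 7/15) + 14 = -218/15 + 14 = -8/15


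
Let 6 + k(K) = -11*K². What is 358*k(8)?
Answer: -254180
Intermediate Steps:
k(K) = -6 - 11*K²
358*k(8) = 358*(-6 - 11*8²) = 358*(-6 - 11*64) = 358*(-6 - 704) = 358*(-710) = -254180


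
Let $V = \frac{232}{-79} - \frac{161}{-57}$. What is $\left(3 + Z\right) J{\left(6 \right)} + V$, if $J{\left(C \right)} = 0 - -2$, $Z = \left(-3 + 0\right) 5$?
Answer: $- \frac{108577}{4503} \approx -24.112$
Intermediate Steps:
$Z = -15$ ($Z = \left(-3\right) 5 = -15$)
$J{\left(C \right)} = 2$ ($J{\left(C \right)} = 0 + 2 = 2$)
$V = - \frac{505}{4503}$ ($V = 232 \left(- \frac{1}{79}\right) - - \frac{161}{57} = - \frac{232}{79} + \frac{161}{57} = - \frac{505}{4503} \approx -0.11215$)
$\left(3 + Z\right) J{\left(6 \right)} + V = \left(3 - 15\right) 2 - \frac{505}{4503} = \left(-12\right) 2 - \frac{505}{4503} = -24 - \frac{505}{4503} = - \frac{108577}{4503}$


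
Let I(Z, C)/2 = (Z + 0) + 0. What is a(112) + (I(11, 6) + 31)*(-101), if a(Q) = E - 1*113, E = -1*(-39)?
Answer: -5427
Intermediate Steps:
I(Z, C) = 2*Z (I(Z, C) = 2*((Z + 0) + 0) = 2*(Z + 0) = 2*Z)
E = 39
a(Q) = -74 (a(Q) = 39 - 1*113 = 39 - 113 = -74)
a(112) + (I(11, 6) + 31)*(-101) = -74 + (2*11 + 31)*(-101) = -74 + (22 + 31)*(-101) = -74 + 53*(-101) = -74 - 5353 = -5427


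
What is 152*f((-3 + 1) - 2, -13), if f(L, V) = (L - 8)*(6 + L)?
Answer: -3648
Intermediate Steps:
f(L, V) = (-8 + L)*(6 + L)
152*f((-3 + 1) - 2, -13) = 152*(-48 + ((-3 + 1) - 2)² - 2*((-3 + 1) - 2)) = 152*(-48 + (-2 - 2)² - 2*(-2 - 2)) = 152*(-48 + (-4)² - 2*(-4)) = 152*(-48 + 16 + 8) = 152*(-24) = -3648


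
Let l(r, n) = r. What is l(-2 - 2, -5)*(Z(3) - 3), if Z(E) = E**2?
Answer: -24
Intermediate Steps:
l(-2 - 2, -5)*(Z(3) - 3) = (-2 - 2)*(3**2 - 3) = -4*(9 - 3) = -4*6 = -24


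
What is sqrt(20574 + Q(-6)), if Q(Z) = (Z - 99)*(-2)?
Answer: 4*sqrt(1299) ≈ 144.17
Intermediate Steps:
Q(Z) = 198 - 2*Z (Q(Z) = (-99 + Z)*(-2) = 198 - 2*Z)
sqrt(20574 + Q(-6)) = sqrt(20574 + (198 - 2*(-6))) = sqrt(20574 + (198 + 12)) = sqrt(20574 + 210) = sqrt(20784) = 4*sqrt(1299)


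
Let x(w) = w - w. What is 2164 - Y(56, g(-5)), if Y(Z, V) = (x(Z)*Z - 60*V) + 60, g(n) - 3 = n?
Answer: 1984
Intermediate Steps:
x(w) = 0
g(n) = 3 + n
Y(Z, V) = 60 - 60*V (Y(Z, V) = (0*Z - 60*V) + 60 = (0 - 60*V) + 60 = -60*V + 60 = 60 - 60*V)
2164 - Y(56, g(-5)) = 2164 - (60 - 60*(3 - 5)) = 2164 - (60 - 60*(-2)) = 2164 - (60 + 120) = 2164 - 1*180 = 2164 - 180 = 1984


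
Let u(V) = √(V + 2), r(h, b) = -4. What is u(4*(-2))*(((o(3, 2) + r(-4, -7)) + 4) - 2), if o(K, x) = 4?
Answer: 2*I*√6 ≈ 4.899*I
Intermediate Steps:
u(V) = √(2 + V)
u(4*(-2))*(((o(3, 2) + r(-4, -7)) + 4) - 2) = √(2 + 4*(-2))*(((4 - 4) + 4) - 2) = √(2 - 8)*((0 + 4) - 2) = √(-6)*(4 - 2) = (I*√6)*2 = 2*I*√6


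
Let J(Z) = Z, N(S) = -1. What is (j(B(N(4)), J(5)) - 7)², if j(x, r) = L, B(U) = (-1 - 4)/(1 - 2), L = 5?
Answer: 4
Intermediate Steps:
B(U) = 5 (B(U) = -5/(-1) = -5*(-1) = 5)
j(x, r) = 5
(j(B(N(4)), J(5)) - 7)² = (5 - 7)² = (-2)² = 4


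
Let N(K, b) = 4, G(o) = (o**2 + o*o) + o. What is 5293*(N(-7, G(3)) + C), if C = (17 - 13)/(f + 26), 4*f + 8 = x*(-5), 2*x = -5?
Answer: 4763700/217 ≈ 21953.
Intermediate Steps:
x = -5/2 (x = (1/2)*(-5) = -5/2 ≈ -2.5000)
f = 9/8 (f = -2 + (-5/2*(-5))/4 = -2 + (1/4)*(25/2) = -2 + 25/8 = 9/8 ≈ 1.1250)
G(o) = o + 2*o**2 (G(o) = (o**2 + o**2) + o = 2*o**2 + o = o + 2*o**2)
C = 32/217 (C = (17 - 13)/(9/8 + 26) = 4/(217/8) = 4*(8/217) = 32/217 ≈ 0.14747)
5293*(N(-7, G(3)) + C) = 5293*(4 + 32/217) = 5293*(900/217) = 4763700/217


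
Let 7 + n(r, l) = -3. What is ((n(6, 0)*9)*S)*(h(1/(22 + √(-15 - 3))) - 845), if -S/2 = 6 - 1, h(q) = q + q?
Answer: 2700*(-845*√2 + 6196*I)/(-22*I + 3*√2) ≈ -7.6042e+5 - 15.213*I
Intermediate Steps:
n(r, l) = -10 (n(r, l) = -7 - 3 = -10)
h(q) = 2*q
S = -10 (S = -2*(6 - 1) = -2*5 = -10)
((n(6, 0)*9)*S)*(h(1/(22 + √(-15 - 3))) - 845) = (-10*9*(-10))*(2/(22 + √(-15 - 3)) - 845) = (-90*(-10))*(2/(22 + √(-18)) - 845) = 900*(2/(22 + 3*I*√2) - 845) = 900*(-845 + 2/(22 + 3*I*√2)) = -760500 + 1800/(22 + 3*I*√2)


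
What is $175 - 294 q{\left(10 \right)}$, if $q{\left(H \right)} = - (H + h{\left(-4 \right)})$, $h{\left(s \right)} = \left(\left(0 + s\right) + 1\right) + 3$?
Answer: $3115$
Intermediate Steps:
$h{\left(s \right)} = 4 + s$ ($h{\left(s \right)} = \left(s + 1\right) + 3 = \left(1 + s\right) + 3 = 4 + s$)
$q{\left(H \right)} = - H$ ($q{\left(H \right)} = - (H + \left(4 - 4\right)) = - (H + 0) = - H$)
$175 - 294 q{\left(10 \right)} = 175 - 294 \left(\left(-1\right) 10\right) = 175 - -2940 = 175 + 2940 = 3115$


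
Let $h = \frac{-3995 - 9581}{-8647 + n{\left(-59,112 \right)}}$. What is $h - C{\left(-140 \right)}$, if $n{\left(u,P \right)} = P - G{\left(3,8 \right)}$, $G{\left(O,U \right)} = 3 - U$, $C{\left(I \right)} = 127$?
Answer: $- \frac{534867}{4265} \approx -125.41$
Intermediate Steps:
$n{\left(u,P \right)} = 5 + P$ ($n{\left(u,P \right)} = P - \left(3 - 8\right) = P - -5 = P + 5 = 5 + P$)
$h = \frac{6788}{4265}$ ($h = \frac{-3995 - 9581}{-8647 + \left(5 + 112\right)} = - \frac{13576}{-8647 + 117} = - \frac{13576}{-8530} = \left(-13576\right) \left(- \frac{1}{8530}\right) = \frac{6788}{4265} \approx 1.5916$)
$h - C{\left(-140 \right)} = \frac{6788}{4265} - 127 = - \frac{534867}{4265}$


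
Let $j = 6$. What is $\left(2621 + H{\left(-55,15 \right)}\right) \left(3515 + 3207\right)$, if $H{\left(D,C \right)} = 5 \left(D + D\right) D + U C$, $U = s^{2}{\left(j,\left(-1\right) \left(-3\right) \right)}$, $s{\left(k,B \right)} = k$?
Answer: $224588742$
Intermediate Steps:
$U = 36$ ($U = 6^{2} = 36$)
$H{\left(D,C \right)} = 10 D^{2} + 36 C$ ($H{\left(D,C \right)} = 5 \left(D + D\right) D + 36 C = 5 \cdot 2 D D + 36 C = 10 D D + 36 C = 10 D^{2} + 36 C$)
$\left(2621 + H{\left(-55,15 \right)}\right) \left(3515 + 3207\right) = \left(2621 + \left(10 \left(-55\right)^{2} + 36 \cdot 15\right)\right) \left(3515 + 3207\right) = \left(2621 + \left(10 \cdot 3025 + 540\right)\right) 6722 = \left(2621 + \left(30250 + 540\right)\right) 6722 = \left(2621 + 30790\right) 6722 = 33411 \cdot 6722 = 224588742$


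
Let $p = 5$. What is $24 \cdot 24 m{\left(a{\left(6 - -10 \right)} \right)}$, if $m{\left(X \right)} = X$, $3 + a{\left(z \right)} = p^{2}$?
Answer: $12672$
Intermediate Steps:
$a{\left(z \right)} = 22$ ($a{\left(z \right)} = -3 + 5^{2} = -3 + 25 = 22$)
$24 \cdot 24 m{\left(a{\left(6 - -10 \right)} \right)} = 24 \cdot 24 \cdot 22 = 576 \cdot 22 = 12672$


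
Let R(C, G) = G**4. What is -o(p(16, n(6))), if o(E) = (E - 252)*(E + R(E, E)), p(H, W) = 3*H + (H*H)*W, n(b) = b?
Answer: -8385422200943040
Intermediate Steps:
p(H, W) = 3*H + W*H**2 (p(H, W) = 3*H + H**2*W = 3*H + W*H**2)
o(E) = (-252 + E)*(E + E**4) (o(E) = (E - 252)*(E + E**4) = (-252 + E)*(E + E**4))
-o(p(16, n(6))) = -16*(3 + 16*6)*(-252 + 16*(3 + 16*6) + (16*(3 + 16*6))**4 - 252*4096*(3 + 16*6)**3) = -16*(3 + 96)*(-252 + 16*(3 + 96) + (16*(3 + 96))**4 - 252*4096*(3 + 96)**3) = -16*99*(-252 + 16*99 + (16*99)**4 - 252*(16*99)**3) = -1584*(-252 + 1584 + 1584**4 - 252*1584**3) = -1584*(-252 + 1584 + 6295362011136 - 252*3974344704) = -1584*(-252 + 1584 + 6295362011136 - 1001534865408) = -1584*5293827147060 = -1*8385422200943040 = -8385422200943040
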